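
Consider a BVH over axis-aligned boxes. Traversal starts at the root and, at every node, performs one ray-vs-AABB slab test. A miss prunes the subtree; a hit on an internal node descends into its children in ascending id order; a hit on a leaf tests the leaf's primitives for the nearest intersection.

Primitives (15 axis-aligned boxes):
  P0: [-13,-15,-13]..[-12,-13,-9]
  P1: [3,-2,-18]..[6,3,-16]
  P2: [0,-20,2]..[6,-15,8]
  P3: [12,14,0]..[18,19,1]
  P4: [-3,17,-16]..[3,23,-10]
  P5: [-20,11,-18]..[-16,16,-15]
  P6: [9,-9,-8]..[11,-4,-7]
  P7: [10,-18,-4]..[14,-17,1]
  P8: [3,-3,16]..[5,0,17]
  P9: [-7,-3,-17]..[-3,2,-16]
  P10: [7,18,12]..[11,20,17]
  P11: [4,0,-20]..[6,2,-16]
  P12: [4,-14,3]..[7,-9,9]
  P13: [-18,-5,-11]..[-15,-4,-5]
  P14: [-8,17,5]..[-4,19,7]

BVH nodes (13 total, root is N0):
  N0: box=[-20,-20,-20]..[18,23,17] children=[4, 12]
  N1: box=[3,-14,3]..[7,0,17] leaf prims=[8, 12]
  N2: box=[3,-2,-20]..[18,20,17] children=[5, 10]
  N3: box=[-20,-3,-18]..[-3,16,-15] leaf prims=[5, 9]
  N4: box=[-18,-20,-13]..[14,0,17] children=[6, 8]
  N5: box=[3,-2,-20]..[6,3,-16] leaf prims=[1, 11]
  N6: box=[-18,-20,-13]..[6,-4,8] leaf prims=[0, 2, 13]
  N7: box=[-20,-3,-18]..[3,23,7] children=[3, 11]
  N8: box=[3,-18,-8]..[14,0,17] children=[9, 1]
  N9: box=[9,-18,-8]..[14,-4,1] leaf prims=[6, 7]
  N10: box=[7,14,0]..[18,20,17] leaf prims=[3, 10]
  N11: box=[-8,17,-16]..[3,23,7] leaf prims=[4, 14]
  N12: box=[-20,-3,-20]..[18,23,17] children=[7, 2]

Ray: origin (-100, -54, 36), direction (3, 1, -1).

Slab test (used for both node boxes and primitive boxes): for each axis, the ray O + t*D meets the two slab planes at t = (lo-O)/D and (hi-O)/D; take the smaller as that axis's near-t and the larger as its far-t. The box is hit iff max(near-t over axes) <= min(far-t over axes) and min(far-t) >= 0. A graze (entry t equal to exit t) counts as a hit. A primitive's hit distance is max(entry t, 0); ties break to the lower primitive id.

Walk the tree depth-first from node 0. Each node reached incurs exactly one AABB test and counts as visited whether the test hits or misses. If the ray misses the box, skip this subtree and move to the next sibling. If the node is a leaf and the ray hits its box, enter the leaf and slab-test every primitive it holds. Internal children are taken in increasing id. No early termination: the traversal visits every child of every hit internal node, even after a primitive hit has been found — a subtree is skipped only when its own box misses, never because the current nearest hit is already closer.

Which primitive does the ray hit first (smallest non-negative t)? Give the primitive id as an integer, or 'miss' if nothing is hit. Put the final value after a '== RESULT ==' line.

Trace the traversal:
N0 x:[80/3,118/3] y:[34,77] z:[19,56] -> hit [34,118/3], descend [4, 12]
  N4 x:[82/3,38] y:[34,54] z:[19,49] -> hit [34,38], descend [6, 8]
    N6 x:[82/3,106/3] y:[34,50] z:[28,49] -> hit [34,106/3] leaf, test {P0(miss), P2@t=34, P13(miss)}
    N8 x:[103/3,38] y:[36,54] z:[19,44] -> hit [36,38], descend [1, 9]
      N1 x:[103/3,107/3] y:[40,54] z:[19,33] -> miss, prune
      N9 x:[109/3,38] y:[36,50] z:[35,44] -> hit [109/3,38] leaf, test {P6(miss), P7@t=110/3}
  N12 x:[80/3,118/3] y:[51,77] z:[19,56] -> miss, prune

order=[0, 4, 6, 8, 1, 9, 12]  |boxes|=7  |leaves|=2  hit=P2

== RESULT ==
2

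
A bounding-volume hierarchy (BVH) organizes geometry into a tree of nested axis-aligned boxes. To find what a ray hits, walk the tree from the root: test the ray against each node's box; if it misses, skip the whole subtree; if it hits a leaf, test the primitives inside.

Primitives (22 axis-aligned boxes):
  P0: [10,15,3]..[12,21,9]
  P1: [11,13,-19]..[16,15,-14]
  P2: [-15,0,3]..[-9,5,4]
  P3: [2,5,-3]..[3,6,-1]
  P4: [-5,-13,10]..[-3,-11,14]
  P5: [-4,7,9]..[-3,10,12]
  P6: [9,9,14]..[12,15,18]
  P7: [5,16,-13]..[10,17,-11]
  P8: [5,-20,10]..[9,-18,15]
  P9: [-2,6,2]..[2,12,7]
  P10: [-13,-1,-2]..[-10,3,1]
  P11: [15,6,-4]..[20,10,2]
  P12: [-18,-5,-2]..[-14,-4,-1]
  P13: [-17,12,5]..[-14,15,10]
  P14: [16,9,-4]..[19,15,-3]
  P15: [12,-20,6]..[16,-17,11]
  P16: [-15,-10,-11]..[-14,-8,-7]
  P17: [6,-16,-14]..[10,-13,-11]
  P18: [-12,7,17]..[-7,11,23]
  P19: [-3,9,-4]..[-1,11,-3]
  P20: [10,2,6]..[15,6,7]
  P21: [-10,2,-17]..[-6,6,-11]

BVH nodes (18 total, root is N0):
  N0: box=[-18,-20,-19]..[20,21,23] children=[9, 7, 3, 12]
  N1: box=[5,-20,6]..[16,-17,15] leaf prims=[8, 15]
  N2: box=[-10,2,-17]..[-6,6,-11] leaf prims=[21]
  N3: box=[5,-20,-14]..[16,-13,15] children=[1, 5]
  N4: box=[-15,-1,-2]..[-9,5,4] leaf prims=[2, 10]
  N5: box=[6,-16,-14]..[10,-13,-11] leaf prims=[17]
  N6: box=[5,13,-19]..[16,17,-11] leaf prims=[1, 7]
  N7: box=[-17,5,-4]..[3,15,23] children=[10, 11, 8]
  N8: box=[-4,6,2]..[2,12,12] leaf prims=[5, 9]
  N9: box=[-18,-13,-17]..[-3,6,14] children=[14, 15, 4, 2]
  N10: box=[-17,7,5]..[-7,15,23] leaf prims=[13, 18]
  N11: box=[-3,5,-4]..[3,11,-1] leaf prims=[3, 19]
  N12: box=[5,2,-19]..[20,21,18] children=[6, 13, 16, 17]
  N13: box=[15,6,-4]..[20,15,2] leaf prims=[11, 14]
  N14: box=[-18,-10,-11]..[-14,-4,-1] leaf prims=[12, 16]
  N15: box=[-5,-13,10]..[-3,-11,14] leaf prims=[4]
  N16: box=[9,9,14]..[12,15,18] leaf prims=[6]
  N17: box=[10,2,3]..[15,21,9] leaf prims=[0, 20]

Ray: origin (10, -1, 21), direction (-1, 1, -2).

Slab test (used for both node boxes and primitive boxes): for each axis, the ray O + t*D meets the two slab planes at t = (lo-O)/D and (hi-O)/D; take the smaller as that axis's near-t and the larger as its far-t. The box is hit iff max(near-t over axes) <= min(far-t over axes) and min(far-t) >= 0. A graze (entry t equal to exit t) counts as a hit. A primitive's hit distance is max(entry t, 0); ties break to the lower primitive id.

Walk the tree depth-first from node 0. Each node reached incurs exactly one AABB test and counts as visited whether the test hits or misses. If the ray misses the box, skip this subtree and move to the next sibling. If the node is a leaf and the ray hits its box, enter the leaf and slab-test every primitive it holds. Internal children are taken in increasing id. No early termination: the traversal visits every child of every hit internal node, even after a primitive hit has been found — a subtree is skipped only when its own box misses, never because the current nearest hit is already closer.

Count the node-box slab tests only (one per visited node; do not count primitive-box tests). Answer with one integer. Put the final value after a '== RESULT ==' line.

Traverse from the root:
N0 x:[-10,28] y:[-19,22] z:[-1,20] -> hit [-1,20], descend [3, 7, 9, 12]
  N3 x:[-6,5] y:[-19,-12] z:[3,35/2] -> miss, prune
  N7 x:[7,27] y:[6,16] z:[-1,25/2] -> hit [7,25/2], descend [8, 10, 11]
    N8 x:[8,14] y:[7,13] z:[9/2,19/2] -> hit [8,19/2] leaf, test {P5(miss), P9@t=8}
    N10 x:[17,27] y:[8,16] z:[-1,8] -> miss, prune
    N11 x:[7,13] y:[6,12] z:[11,25/2] -> hit [11,12] leaf, test {P3(miss), P19@t=12}
  N9 x:[13,28] y:[-12,7] z:[7/2,19] -> miss, prune
  N12 x:[-10,5] y:[3,22] z:[3/2,20] -> hit [3,5], descend [6, 13, 16, 17]
    N6 x:[-6,5] y:[14,18] z:[16,20] -> miss, prune
    N13 x:[-10,-5] y:[7,16] z:[19/2,25/2] -> miss, prune
    N16 x:[-2,1] y:[10,16] z:[3/2,7/2] -> miss, prune
    N17 x:[-5,0] y:[3,22] z:[6,9] -> miss, prune

12 AABB tests over nodes [0, 3, 7, 8, 10, 11, 9, 12, 6, 13, 16, 17]; 2 leaves entered; closest P9.

== RESULT ==
12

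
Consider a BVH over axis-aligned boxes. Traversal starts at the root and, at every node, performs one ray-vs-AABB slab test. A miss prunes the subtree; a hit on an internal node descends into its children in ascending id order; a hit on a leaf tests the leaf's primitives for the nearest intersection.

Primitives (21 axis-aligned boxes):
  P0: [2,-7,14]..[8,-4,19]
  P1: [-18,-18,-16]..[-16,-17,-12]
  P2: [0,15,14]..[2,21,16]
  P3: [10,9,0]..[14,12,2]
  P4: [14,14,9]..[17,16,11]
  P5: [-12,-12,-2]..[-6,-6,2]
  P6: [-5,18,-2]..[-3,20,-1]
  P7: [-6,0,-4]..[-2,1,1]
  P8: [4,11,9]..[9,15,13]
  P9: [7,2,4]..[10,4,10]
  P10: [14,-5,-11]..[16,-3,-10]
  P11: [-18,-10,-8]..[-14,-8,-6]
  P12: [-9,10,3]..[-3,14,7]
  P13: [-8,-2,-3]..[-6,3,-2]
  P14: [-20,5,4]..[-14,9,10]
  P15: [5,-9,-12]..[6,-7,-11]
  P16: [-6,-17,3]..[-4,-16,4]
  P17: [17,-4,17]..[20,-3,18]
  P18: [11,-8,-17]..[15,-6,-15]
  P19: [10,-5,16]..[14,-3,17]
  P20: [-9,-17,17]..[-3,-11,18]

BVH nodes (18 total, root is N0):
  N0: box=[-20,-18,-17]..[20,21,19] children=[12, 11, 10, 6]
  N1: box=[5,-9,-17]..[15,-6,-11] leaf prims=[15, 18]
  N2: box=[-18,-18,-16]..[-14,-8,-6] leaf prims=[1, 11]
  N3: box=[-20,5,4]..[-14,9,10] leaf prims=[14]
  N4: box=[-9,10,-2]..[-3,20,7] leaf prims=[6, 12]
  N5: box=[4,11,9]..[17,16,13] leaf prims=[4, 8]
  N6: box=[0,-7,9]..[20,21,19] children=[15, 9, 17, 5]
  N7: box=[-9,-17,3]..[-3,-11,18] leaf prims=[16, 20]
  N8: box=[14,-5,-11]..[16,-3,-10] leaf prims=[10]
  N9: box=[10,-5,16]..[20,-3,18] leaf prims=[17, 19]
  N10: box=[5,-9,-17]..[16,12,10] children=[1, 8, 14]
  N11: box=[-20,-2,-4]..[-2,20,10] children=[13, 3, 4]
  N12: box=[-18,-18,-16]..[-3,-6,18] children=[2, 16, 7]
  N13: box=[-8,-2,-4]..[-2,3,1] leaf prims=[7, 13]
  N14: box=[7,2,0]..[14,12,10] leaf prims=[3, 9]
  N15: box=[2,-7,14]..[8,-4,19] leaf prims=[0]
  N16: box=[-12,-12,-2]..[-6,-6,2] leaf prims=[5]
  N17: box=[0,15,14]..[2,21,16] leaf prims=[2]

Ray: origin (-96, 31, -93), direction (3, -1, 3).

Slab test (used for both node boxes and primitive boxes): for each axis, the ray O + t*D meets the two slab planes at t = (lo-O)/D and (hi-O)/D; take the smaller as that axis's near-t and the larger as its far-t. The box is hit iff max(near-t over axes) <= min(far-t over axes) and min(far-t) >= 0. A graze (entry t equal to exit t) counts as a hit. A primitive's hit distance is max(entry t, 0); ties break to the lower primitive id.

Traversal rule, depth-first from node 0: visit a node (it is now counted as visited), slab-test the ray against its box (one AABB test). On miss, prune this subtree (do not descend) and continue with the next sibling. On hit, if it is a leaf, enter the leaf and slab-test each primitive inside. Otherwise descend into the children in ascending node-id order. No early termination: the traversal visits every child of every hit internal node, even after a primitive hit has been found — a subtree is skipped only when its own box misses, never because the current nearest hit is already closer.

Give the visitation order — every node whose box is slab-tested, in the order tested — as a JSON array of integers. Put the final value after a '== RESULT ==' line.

Walk:
N0 x:[76/3,116/3] y:[10,49] z:[76/3,112/3] -> hit [76/3,112/3], descend [6, 10, 11, 12]
  N6 x:[32,116/3] y:[10,38] z:[34,112/3] -> hit [34,112/3], descend [5, 9, 15, 17]
    N5 x:[100/3,113/3] y:[15,20] z:[34,106/3] -> miss, prune
    N9 x:[106/3,116/3] y:[34,36] z:[109/3,37] -> miss, prune
    N15 x:[98/3,104/3] y:[35,38] z:[107/3,112/3] -> miss, prune
    N17 x:[32,98/3] y:[10,16] z:[107/3,109/3] -> miss, prune
  N10 x:[101/3,112/3] y:[19,40] z:[76/3,103/3] -> hit [101/3,103/3], descend [1, 8, 14]
    N1 x:[101/3,37] y:[37,40] z:[76/3,82/3] -> miss, prune
    N8 x:[110/3,112/3] y:[34,36] z:[82/3,83/3] -> miss, prune
    N14 x:[103/3,110/3] y:[19,29] z:[31,103/3] -> miss, prune
  N11 x:[76/3,94/3] y:[11,33] z:[89/3,103/3] -> hit [89/3,94/3], descend [3, 4, 13]
    N3 x:[76/3,82/3] y:[22,26] z:[97/3,103/3] -> miss, prune
    N4 x:[29,31] y:[11,21] z:[91/3,100/3] -> miss, prune
    N13 x:[88/3,94/3] y:[28,33] z:[89/3,94/3] -> hit [89/3,94/3] leaf, test {P7@t=30, P13@t=30}
  N12 x:[26,31] y:[37,49] z:[77/3,37] -> miss, prune

Summary -> nodes [0, 6, 5, 9, 15, 17, 10, 1, 8, 14, 11, 3, 4, 13, 12]; box-tests=15; leaf-entries=1; first=P7

== RESULT ==
[0, 6, 5, 9, 15, 17, 10, 1, 8, 14, 11, 3, 4, 13, 12]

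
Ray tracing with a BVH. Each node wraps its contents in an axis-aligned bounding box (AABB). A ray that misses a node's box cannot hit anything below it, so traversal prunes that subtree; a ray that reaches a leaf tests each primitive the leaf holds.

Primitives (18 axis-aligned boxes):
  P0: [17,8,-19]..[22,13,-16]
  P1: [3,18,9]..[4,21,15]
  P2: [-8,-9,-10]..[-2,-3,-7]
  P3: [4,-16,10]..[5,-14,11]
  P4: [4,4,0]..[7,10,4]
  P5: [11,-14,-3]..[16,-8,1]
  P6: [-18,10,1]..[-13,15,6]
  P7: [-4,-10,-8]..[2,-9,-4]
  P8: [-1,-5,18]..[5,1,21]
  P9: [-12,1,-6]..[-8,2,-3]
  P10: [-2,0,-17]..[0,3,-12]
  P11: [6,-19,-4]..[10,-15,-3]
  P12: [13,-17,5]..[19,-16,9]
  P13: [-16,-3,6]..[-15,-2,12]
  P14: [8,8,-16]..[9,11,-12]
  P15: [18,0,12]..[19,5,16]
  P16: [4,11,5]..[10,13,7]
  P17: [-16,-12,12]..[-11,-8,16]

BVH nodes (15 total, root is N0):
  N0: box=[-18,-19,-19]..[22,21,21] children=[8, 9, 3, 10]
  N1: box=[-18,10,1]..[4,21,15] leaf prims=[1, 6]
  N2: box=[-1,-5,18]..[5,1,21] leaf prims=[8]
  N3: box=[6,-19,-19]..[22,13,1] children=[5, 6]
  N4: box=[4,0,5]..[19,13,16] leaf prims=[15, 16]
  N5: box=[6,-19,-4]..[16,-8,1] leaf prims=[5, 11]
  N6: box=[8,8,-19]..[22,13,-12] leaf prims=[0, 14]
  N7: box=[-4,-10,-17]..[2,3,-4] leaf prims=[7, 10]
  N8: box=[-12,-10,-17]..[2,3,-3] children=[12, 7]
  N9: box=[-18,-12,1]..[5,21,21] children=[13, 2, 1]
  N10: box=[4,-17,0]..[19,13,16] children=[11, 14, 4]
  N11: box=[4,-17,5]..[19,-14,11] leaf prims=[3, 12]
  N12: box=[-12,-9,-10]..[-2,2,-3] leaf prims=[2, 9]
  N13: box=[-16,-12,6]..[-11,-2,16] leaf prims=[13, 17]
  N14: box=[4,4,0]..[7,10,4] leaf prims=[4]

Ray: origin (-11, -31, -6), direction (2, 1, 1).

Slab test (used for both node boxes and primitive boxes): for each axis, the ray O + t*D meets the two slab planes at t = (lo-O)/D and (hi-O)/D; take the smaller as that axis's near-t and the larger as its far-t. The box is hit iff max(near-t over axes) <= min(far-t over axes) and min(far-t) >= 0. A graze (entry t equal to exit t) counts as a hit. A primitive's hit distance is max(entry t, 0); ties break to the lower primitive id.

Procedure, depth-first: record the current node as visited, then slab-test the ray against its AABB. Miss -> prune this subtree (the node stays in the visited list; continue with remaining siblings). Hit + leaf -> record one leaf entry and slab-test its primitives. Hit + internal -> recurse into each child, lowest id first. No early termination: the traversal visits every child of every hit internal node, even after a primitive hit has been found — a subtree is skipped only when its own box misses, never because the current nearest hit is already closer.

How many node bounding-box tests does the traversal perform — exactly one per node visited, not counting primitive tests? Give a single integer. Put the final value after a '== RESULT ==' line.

Trace the traversal:
N0 x:[-7/2,33/2] y:[12,52] z:[-13,27] -> hit [12,33/2], descend [3, 8, 9, 10]
  N3 x:[17/2,33/2] y:[12,44] z:[-13,7] -> miss, prune
  N8 x:[-1/2,13/2] y:[21,34] z:[-11,3] -> miss, prune
  N9 x:[-7/2,8] y:[19,52] z:[7,27] -> miss, prune
  N10 x:[15/2,15] y:[14,44] z:[6,22] -> hit [14,15], descend [4, 11, 14]
    N4 x:[15/2,15] y:[31,44] z:[11,22] -> miss, prune
    N11 x:[15/2,15] y:[14,17] z:[11,17] -> hit [14,15] leaf, test {P3(miss), P12@t=14}
    N14 x:[15/2,9] y:[35,41] z:[6,10] -> miss, prune

Visited [0, 3, 8, 9, 10, 4, 11, 14]. Tests: 8 box, 1 leaf. Nearest: P12.

== RESULT ==
8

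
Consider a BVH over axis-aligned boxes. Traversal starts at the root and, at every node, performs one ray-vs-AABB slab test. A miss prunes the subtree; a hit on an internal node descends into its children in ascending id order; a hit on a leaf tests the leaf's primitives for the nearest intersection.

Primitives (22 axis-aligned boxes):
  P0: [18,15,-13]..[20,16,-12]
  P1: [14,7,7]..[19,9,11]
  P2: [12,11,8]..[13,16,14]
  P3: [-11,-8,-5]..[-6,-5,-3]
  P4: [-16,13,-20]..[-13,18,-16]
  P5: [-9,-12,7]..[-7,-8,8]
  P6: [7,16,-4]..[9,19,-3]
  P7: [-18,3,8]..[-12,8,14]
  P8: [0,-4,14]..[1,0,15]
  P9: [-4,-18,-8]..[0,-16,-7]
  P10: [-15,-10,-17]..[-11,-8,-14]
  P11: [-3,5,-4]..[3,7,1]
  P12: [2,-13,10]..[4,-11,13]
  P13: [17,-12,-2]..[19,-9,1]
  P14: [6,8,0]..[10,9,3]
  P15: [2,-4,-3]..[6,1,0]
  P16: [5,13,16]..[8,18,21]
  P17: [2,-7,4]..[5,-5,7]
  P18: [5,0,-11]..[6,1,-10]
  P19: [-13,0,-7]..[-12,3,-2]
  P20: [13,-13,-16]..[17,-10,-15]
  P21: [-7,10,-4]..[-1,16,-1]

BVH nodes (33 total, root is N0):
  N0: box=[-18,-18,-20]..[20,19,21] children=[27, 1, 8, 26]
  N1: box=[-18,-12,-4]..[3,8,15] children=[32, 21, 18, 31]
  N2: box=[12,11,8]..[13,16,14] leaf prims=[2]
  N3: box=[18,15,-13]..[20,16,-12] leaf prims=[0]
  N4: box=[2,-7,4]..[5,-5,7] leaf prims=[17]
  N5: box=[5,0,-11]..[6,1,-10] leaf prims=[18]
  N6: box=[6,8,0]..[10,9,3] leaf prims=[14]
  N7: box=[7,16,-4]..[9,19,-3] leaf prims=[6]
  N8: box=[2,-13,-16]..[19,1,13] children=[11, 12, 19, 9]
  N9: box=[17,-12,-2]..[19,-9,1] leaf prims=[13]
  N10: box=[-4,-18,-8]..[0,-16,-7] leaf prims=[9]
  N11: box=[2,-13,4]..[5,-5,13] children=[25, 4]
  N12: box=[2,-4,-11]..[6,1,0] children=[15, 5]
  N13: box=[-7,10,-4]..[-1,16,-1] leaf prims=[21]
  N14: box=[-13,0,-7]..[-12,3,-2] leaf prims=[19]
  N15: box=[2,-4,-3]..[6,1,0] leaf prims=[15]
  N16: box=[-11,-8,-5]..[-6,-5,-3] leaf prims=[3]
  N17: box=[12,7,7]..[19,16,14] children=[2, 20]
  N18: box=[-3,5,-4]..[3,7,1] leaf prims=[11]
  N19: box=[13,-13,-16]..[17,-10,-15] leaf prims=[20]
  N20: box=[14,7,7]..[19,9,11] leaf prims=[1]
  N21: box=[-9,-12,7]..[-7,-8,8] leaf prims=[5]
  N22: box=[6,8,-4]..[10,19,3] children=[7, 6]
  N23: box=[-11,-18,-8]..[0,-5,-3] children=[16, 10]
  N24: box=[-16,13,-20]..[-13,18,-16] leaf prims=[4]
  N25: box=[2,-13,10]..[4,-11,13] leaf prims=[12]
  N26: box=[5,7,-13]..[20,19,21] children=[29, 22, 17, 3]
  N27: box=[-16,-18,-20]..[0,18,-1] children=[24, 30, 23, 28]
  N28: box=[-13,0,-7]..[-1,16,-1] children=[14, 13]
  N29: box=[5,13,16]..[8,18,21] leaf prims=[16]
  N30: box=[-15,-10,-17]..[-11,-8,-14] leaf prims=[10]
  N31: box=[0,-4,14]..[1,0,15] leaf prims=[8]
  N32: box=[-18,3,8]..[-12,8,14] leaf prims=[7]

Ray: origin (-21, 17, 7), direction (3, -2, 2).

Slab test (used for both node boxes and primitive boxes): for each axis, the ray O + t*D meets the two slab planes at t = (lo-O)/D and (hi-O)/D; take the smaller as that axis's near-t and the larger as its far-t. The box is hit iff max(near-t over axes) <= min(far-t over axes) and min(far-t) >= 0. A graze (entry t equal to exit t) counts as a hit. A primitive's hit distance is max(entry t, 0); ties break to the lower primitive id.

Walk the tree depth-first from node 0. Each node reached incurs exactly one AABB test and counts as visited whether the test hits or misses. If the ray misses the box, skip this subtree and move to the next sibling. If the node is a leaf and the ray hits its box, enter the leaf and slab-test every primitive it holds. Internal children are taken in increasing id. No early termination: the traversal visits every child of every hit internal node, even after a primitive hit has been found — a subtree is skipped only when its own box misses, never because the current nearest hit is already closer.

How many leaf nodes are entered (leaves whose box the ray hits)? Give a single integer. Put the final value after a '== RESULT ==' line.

Trace the traversal:
N0 x:[1,41/3] y:[-1,35/2] z:[-27/2,7] -> hit [1,7], descend [1, 8, 26, 27]
  N1 x:[1,8] y:[9/2,29/2] z:[-11/2,4] -> miss, prune
  N8 x:[23/3,40/3] y:[8,15] z:[-23/2,3] -> miss, prune
  N26 x:[26/3,41/3] y:[-1,5] z:[-10,7] -> miss, prune
  N27 x:[5/3,7] y:[-1/2,35/2] z:[-27/2,-4] -> miss, prune

5 AABB tests over nodes [0, 1, 8, 26, 27]; 0 leaves entered; closest miss.

== RESULT ==
0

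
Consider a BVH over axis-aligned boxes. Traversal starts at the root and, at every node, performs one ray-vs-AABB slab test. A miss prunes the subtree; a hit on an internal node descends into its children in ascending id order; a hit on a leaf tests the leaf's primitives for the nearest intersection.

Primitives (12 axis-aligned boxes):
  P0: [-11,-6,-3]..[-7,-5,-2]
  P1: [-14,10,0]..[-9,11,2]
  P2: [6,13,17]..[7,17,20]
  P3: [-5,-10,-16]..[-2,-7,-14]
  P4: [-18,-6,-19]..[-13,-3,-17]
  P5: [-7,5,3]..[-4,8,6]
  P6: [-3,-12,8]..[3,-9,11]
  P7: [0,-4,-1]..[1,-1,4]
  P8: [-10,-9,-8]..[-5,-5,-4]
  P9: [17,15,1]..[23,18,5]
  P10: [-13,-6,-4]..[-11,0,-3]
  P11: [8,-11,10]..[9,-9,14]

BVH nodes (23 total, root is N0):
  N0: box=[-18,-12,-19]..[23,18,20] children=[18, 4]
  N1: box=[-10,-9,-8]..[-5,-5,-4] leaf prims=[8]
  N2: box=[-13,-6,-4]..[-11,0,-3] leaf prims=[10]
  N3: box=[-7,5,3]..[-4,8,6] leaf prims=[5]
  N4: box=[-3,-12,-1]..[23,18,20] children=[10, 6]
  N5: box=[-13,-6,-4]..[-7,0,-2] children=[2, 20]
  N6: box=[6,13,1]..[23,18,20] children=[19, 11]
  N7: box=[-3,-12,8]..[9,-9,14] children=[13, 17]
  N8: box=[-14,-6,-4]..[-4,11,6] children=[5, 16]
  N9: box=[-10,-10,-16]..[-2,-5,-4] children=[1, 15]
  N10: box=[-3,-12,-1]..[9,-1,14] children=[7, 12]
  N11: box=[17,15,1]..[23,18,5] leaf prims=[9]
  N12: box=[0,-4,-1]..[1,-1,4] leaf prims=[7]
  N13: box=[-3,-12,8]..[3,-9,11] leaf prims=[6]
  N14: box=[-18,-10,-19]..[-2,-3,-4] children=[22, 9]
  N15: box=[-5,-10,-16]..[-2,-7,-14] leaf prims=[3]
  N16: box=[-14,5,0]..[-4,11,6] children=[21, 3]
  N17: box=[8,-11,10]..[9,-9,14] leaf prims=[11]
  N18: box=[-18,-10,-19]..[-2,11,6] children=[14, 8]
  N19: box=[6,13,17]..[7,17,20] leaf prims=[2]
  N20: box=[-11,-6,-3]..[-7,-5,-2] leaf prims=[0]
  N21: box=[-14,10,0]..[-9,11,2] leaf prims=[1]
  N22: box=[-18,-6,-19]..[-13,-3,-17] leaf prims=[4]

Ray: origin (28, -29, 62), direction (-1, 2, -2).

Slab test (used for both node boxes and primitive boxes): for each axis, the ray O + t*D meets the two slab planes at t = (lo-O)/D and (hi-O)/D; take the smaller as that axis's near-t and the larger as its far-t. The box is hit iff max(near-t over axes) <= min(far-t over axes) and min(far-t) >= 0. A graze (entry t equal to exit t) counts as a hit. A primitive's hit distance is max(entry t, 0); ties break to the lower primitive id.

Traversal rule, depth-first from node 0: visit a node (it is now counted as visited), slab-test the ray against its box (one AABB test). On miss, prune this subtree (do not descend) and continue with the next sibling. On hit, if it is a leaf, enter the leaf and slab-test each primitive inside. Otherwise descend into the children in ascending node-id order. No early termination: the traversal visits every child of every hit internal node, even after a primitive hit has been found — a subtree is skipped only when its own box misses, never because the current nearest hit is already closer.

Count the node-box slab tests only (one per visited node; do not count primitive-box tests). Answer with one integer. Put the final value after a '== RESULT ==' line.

Traverse from the root:
N0 x:[5,46] y:[17/2,47/2] z:[21,81/2] -> hit [21,47/2], descend [4, 18]
  N4 x:[5,31] y:[17/2,47/2] z:[21,63/2] -> hit [21,47/2], descend [6, 10]
    N6 x:[5,22] y:[21,47/2] z:[21,61/2] -> hit [21,22], descend [11, 19]
      N11 x:[5,11] y:[22,47/2] z:[57/2,61/2] -> miss, prune
      N19 x:[21,22] y:[21,23] z:[21,45/2] -> hit [21,22] leaf, test {P2@t=21}
    N10 x:[19,31] y:[17/2,14] z:[24,63/2] -> miss, prune
  N18 x:[30,46] y:[19/2,20] z:[28,81/2] -> miss, prune

order=[0, 4, 6, 11, 19, 10, 18]  |boxes|=7  |leaves|=1  hit=P2

== RESULT ==
7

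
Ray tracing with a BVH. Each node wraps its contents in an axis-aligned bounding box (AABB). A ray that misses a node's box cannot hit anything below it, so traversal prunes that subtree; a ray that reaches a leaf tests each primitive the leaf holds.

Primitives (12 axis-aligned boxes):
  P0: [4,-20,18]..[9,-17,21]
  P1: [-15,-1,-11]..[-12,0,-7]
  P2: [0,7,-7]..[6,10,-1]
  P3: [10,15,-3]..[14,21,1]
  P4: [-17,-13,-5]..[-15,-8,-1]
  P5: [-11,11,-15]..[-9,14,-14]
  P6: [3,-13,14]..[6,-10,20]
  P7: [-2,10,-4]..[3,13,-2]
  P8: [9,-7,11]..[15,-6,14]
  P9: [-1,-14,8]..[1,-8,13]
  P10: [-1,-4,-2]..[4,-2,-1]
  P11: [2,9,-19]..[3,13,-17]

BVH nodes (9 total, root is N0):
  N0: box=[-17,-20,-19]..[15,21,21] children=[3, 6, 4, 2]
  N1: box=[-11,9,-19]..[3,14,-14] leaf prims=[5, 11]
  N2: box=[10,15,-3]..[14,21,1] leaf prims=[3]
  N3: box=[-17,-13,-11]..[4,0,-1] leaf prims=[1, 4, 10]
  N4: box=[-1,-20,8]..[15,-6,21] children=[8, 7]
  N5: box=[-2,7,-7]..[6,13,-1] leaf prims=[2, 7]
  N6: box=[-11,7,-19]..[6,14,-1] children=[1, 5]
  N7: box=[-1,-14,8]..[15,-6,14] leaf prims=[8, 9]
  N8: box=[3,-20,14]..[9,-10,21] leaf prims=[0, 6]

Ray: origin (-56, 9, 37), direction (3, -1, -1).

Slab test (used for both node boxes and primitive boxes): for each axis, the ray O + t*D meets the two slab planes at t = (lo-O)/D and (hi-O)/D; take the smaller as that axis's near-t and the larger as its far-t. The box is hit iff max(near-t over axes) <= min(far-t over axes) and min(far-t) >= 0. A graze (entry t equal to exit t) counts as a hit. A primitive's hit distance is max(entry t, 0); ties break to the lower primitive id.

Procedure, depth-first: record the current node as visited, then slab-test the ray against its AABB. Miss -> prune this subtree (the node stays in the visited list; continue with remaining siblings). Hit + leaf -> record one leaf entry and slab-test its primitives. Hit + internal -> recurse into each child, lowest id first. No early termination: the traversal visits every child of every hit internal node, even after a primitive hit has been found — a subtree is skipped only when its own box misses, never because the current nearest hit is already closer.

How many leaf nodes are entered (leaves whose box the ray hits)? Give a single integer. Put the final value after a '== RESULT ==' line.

Trace the traversal:
N0 x:[13,71/3] y:[-12,29] z:[16,56] -> hit [16,71/3], descend [2, 3, 4, 6]
  N2 x:[22,70/3] y:[-12,-6] z:[36,40] -> miss, prune
  N3 x:[13,20] y:[9,22] z:[38,48] -> miss, prune
  N4 x:[55/3,71/3] y:[15,29] z:[16,29] -> hit [55/3,71/3], descend [7, 8]
    N7 x:[55/3,71/3] y:[15,23] z:[23,29] -> hit [23,23] leaf, test {P8(miss), P9(miss)}
    N8 x:[59/3,65/3] y:[19,29] z:[16,23] -> hit [59/3,65/3] leaf, test {P0(miss), P6@t=59/3}
  N6 x:[15,62/3] y:[-5,2] z:[38,56] -> miss, prune

Summary -> nodes [0, 2, 3, 4, 7, 8, 6]; box-tests=7; leaf-entries=2; first=P6

== RESULT ==
2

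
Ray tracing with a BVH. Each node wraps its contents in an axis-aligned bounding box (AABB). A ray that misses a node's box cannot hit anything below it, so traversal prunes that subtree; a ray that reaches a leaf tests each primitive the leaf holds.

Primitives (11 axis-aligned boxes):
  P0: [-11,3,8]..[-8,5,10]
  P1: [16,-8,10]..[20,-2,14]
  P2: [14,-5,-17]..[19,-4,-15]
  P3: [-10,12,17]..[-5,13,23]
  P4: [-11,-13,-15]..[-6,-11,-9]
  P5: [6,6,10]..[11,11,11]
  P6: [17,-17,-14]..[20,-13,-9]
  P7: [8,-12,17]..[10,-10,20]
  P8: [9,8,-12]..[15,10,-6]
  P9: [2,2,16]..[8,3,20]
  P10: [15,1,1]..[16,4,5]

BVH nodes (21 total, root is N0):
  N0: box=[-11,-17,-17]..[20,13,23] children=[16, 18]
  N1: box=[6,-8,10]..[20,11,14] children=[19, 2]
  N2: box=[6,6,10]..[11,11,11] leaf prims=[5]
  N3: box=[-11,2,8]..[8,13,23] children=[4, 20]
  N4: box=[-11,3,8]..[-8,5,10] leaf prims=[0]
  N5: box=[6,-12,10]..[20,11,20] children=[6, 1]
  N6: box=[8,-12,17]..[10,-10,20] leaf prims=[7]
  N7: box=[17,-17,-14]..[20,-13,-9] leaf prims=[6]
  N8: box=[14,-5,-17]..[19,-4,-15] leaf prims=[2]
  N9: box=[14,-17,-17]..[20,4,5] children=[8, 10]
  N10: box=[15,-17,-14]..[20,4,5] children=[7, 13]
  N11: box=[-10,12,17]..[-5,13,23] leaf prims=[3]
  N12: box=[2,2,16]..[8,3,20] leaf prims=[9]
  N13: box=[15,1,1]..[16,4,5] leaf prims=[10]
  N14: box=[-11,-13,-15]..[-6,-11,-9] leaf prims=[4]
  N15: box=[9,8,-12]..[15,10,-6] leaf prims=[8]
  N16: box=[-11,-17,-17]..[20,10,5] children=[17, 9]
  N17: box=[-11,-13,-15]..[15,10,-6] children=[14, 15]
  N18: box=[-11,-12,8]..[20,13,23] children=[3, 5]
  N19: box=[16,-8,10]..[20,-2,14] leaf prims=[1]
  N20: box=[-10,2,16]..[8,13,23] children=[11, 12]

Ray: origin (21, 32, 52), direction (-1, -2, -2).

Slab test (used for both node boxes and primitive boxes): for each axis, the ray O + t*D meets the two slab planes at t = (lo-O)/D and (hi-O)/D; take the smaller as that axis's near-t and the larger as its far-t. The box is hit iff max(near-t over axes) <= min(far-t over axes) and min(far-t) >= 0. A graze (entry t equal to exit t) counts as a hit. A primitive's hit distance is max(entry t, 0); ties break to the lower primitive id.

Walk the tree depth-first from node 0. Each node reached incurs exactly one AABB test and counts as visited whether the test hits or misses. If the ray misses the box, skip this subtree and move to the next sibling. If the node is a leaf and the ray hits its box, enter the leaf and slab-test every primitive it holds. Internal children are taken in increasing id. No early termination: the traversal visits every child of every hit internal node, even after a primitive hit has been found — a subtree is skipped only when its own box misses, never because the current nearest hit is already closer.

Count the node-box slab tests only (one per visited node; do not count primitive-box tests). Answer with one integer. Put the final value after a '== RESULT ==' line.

Walk:
N0 x:[1,32] y:[19/2,49/2] z:[29/2,69/2] -> hit [29/2,49/2], descend [16, 18]
  N16 x:[1,32] y:[11,49/2] z:[47/2,69/2] -> hit [47/2,49/2], descend [9, 17]
    N9 x:[1,7] y:[14,49/2] z:[47/2,69/2] -> miss, prune
    N17 x:[6,32] y:[11,45/2] z:[29,67/2] -> miss, prune
  N18 x:[1,32] y:[19/2,22] z:[29/2,22] -> hit [29/2,22], descend [3, 5]
    N3 x:[13,32] y:[19/2,15] z:[29/2,22] -> hit [29/2,15], descend [4, 20]
      N4 x:[29,32] y:[27/2,29/2] z:[21,22] -> miss, prune
      N20 x:[13,31] y:[19/2,15] z:[29/2,18] -> hit [29/2,15], descend [11, 12]
        N11 x:[26,31] y:[19/2,10] z:[29/2,35/2] -> miss, prune
        N12 x:[13,19] y:[29/2,15] z:[16,18] -> miss, prune
    N5 x:[1,15] y:[21/2,22] z:[16,21] -> miss, prune

Summary -> nodes [0, 16, 9, 17, 18, 3, 4, 20, 11, 12, 5]; box-tests=11; leaf-entries=0; first=miss

== RESULT ==
11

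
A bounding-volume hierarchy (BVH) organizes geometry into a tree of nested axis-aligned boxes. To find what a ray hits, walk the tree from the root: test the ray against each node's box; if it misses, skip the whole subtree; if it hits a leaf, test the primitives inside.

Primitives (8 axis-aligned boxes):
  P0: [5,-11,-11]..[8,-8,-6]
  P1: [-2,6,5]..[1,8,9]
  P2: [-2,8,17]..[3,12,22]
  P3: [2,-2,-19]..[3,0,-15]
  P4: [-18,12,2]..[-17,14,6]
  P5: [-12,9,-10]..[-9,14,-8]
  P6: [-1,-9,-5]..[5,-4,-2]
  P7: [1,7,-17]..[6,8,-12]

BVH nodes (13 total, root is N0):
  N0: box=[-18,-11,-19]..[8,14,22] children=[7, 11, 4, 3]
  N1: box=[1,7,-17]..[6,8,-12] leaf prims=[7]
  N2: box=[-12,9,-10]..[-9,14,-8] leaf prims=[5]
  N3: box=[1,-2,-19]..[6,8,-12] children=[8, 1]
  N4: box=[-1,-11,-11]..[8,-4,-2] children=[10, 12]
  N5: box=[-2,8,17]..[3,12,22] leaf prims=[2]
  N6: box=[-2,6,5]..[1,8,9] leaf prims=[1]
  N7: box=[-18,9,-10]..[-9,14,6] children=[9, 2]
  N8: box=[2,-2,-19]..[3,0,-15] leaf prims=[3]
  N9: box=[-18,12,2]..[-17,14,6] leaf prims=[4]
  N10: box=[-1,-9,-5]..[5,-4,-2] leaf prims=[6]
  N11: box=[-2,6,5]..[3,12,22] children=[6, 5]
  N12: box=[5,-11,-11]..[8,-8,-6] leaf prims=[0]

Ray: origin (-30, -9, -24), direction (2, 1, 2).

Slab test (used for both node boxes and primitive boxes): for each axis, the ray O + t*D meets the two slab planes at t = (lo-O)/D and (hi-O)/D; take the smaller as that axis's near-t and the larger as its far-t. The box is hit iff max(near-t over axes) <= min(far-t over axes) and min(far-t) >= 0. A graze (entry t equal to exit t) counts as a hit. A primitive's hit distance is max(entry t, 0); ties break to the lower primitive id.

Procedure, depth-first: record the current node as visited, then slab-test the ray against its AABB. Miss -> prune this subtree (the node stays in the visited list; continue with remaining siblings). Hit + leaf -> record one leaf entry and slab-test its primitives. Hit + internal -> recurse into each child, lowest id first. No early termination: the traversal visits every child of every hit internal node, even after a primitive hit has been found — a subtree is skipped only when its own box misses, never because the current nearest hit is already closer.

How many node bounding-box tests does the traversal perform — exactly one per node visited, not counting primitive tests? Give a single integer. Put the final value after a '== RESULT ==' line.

Traverse from the root:
N0 x:[6,19] y:[-2,23] z:[5/2,23] -> hit [6,19], descend [3, 4, 7, 11]
  N3 x:[31/2,18] y:[7,17] z:[5/2,6] -> miss, prune
  N4 x:[29/2,19] y:[-2,5] z:[13/2,11] -> miss, prune
  N7 x:[6,21/2] y:[18,23] z:[7,15] -> miss, prune
  N11 x:[14,33/2] y:[15,21] z:[29/2,23] -> hit [15,33/2], descend [5, 6]
    N5 x:[14,33/2] y:[17,21] z:[41/2,23] -> miss, prune
    N6 x:[14,31/2] y:[15,17] z:[29/2,33/2] -> hit [15,31/2] leaf, test {P1@t=15}

Visited [0, 3, 4, 7, 11, 5, 6]. Tests: 7 box, 1 leaf. Nearest: P1.

== RESULT ==
7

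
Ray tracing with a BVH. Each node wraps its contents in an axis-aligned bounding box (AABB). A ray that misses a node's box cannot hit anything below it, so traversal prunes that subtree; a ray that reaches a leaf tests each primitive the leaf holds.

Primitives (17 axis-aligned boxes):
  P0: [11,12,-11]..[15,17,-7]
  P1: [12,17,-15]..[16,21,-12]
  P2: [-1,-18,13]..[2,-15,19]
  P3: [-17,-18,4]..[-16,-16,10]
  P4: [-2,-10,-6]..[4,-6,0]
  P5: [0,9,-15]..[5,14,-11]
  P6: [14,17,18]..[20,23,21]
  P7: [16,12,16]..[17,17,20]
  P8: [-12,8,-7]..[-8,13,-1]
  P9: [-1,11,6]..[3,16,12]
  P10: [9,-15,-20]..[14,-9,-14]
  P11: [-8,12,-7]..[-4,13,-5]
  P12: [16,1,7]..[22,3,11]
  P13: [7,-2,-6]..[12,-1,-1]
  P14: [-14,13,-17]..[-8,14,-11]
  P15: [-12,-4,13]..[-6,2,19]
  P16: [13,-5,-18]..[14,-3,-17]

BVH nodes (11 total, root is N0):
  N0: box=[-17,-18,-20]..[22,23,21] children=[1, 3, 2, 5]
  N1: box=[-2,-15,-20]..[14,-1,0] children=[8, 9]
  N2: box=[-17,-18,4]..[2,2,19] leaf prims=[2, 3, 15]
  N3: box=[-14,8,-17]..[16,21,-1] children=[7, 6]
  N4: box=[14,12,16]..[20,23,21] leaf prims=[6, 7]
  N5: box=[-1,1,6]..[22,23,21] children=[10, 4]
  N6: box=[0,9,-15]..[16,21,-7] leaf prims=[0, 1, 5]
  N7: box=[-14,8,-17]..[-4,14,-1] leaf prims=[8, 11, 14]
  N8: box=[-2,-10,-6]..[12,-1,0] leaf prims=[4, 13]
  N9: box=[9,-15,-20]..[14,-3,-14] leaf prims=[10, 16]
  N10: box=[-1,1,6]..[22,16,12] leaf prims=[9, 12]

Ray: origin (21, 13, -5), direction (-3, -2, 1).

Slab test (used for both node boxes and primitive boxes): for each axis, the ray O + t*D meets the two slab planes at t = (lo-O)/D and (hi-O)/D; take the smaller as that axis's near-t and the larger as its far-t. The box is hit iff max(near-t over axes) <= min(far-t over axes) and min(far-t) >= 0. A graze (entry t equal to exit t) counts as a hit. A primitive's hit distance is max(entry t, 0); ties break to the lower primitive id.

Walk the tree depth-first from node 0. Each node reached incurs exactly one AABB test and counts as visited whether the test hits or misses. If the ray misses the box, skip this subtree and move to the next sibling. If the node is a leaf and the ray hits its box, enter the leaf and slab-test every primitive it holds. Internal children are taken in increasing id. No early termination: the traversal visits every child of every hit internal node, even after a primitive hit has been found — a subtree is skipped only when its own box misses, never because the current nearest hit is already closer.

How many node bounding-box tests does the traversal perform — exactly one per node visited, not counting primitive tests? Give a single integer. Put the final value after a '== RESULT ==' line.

Trace the traversal:
N0 x:[-1/3,38/3] y:[-5,31/2] z:[-15,26] -> hit [-1/3,38/3], descend [1, 2, 3, 5]
  N1 x:[7/3,23/3] y:[7,14] z:[-15,5] -> miss, prune
  N2 x:[19/3,38/3] y:[11/2,31/2] z:[9,24] -> hit [9,38/3] leaf, test {P2(miss), P3(miss), P15(miss)}
  N3 x:[5/3,35/3] y:[-4,5/2] z:[-12,4] -> hit [5/3,5/2], descend [6, 7]
    N6 x:[5/3,7] y:[-4,2] z:[-10,-2] -> miss, prune
    N7 x:[25/3,35/3] y:[-1/2,5/2] z:[-12,4] -> miss, prune
  N5 x:[-1/3,22/3] y:[-5,6] z:[11,26] -> miss, prune

Visited [0, 1, 2, 3, 6, 7, 5]. Tests: 7 box, 1 leaf. Nearest: miss.

== RESULT ==
7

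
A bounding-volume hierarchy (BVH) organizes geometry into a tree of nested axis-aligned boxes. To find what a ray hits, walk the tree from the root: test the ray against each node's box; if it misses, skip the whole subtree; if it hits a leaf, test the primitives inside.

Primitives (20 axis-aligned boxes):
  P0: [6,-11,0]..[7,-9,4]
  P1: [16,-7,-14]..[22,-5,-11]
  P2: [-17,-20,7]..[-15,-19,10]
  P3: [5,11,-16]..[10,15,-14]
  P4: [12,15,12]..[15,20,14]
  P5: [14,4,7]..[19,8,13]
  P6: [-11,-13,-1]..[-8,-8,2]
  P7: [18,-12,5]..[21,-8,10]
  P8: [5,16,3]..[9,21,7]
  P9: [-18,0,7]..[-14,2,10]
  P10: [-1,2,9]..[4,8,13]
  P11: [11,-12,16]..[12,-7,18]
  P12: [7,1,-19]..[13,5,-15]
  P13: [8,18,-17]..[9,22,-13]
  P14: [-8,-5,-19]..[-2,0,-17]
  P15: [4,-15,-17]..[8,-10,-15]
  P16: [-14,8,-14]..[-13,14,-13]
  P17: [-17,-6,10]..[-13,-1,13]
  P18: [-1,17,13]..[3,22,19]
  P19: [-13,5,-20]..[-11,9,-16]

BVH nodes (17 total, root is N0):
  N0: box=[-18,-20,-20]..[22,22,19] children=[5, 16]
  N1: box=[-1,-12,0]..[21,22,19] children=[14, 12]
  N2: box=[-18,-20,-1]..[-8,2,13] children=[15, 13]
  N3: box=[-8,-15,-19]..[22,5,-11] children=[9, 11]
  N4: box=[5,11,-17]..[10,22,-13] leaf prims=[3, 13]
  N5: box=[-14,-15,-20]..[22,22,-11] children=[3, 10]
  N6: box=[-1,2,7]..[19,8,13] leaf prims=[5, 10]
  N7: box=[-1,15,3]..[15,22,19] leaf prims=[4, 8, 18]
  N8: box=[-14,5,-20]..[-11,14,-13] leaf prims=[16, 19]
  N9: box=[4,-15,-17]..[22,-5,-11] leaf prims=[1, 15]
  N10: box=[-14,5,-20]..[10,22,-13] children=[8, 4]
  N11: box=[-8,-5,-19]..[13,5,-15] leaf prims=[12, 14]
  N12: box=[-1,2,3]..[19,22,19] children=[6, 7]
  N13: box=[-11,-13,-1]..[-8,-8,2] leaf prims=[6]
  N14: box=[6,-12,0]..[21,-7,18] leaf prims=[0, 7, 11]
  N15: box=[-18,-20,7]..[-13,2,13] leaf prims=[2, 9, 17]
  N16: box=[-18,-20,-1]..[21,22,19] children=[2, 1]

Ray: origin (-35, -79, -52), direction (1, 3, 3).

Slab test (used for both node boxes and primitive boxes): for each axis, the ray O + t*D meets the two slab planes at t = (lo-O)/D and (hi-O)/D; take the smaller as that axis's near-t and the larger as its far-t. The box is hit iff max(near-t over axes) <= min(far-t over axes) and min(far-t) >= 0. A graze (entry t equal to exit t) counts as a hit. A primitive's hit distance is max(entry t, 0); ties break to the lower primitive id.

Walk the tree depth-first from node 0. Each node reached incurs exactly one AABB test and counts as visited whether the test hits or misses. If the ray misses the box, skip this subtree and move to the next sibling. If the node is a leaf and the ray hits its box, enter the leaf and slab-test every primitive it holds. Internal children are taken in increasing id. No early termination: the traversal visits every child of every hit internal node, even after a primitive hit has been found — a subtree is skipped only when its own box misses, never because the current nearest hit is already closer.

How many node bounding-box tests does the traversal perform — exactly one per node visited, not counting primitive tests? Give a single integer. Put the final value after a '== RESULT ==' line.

Walk:
N0 x:[17,57] y:[59/3,101/3] z:[32/3,71/3] -> hit [59/3,71/3], descend [5, 16]
  N5 x:[21,57] y:[64/3,101/3] z:[32/3,41/3] -> miss, prune
  N16 x:[17,56] y:[59/3,101/3] z:[17,71/3] -> hit [59/3,71/3], descend [1, 2]
    N1 x:[34,56] y:[67/3,101/3] z:[52/3,71/3] -> miss, prune
    N2 x:[17,27] y:[59/3,27] z:[17,65/3] -> hit [59/3,65/3], descend [13, 15]
      N13 x:[24,27] y:[22,71/3] z:[17,18] -> miss, prune
      N15 x:[17,22] y:[59/3,27] z:[59/3,65/3] -> hit [59/3,65/3] leaf, test {P2@t=59/3, P9(miss), P17(miss)}

Visited [0, 5, 16, 1, 2, 13, 15]. Tests: 7 box, 1 leaf. Nearest: P2.

== RESULT ==
7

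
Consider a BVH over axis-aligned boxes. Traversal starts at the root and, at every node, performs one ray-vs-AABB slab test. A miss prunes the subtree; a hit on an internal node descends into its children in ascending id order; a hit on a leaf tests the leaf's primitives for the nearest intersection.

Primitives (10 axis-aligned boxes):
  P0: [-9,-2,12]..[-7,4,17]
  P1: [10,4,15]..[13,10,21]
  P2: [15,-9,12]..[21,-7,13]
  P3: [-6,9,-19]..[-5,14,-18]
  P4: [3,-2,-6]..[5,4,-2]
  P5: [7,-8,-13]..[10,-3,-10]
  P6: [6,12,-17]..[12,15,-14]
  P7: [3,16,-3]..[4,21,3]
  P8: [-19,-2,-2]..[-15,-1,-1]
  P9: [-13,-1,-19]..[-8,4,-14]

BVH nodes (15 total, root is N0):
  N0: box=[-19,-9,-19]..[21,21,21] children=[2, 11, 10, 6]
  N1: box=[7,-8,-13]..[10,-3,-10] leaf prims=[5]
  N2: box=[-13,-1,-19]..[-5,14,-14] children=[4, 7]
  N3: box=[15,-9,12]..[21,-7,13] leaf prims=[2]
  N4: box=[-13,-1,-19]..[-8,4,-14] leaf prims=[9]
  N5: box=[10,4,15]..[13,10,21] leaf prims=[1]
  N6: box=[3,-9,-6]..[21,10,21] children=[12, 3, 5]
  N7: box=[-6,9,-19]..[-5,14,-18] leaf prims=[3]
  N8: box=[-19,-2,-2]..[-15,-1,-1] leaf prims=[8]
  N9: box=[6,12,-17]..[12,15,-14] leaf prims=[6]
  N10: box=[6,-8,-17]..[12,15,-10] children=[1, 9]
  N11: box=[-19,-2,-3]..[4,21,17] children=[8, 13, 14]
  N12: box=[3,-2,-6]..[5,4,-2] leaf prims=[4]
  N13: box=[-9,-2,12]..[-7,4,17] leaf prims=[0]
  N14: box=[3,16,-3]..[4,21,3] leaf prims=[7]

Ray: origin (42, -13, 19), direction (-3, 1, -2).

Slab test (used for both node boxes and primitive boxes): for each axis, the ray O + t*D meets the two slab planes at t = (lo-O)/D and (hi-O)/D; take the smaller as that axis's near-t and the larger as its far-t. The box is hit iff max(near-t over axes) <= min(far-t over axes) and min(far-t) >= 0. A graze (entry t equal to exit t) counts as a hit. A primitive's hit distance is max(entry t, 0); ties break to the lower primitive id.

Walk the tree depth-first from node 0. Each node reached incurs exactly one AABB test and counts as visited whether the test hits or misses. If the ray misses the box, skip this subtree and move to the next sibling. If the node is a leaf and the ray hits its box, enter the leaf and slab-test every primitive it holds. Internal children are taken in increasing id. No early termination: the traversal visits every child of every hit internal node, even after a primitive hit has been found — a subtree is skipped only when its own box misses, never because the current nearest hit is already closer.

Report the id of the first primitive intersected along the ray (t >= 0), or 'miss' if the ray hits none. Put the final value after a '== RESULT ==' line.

Walk:
N0 x:[7,61/3] y:[4,34] z:[-1,19] -> hit [7,19], descend [2, 6, 10, 11]
  N2 x:[47/3,55/3] y:[12,27] z:[33/2,19] -> hit [33/2,55/3], descend [4, 7]
    N4 x:[50/3,55/3] y:[12,17] z:[33/2,19] -> hit [50/3,17] leaf, test {P9@t=50/3}
    N7 x:[47/3,16] y:[22,27] z:[37/2,19] -> miss, prune
  N6 x:[7,13] y:[4,23] z:[-1,25/2] -> hit [7,25/2], descend [3, 5, 12]
    N3 x:[7,9] y:[4,6] z:[3,7/2] -> miss, prune
    N5 x:[29/3,32/3] y:[17,23] z:[-1,2] -> miss, prune
    N12 x:[37/3,13] y:[11,17] z:[21/2,25/2] -> hit [37/3,25/2] leaf, test {P4@t=37/3}
  N10 x:[10,12] y:[5,28] z:[29/2,18] -> miss, prune
  N11 x:[38/3,61/3] y:[11,34] z:[1,11] -> miss, prune

10 AABB tests over nodes [0, 2, 4, 7, 6, 3, 5, 12, 10, 11]; 2 leaves entered; closest P4.

== RESULT ==
4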